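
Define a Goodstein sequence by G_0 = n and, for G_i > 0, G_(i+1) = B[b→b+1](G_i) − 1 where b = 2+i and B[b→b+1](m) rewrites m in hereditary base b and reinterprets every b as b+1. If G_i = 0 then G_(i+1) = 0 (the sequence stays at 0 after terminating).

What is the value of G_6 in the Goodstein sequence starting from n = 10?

(0) 10|_2 = 2^(2 + 1) + 2 ↦ 3^(3 + 1) + 3|_3 = 84 ⇒ 83
(1) 83|_3 = 3^(3 + 1) + 2 ↦ 4^(4 + 1) + 2|_4 = 1026 ⇒ 1025
(2) 1025|_4 = 4^(4 + 1) + 1 ↦ 5^(5 + 1) + 1|_5 = 15626 ⇒ 15625
(3) 15625|_5 = 5^(5 + 1) ↦ 6^(6 + 1)|_6 = 279936 ⇒ 279935
(4) 279935|_6 = 5·6^6 + 5·6^5 + 5·6^4 + 5·6^3 + 5·6^2 + 5·6 + 5 ↦ 5·7^7 + 5·7^5 + 5·7^4 + 5·7^3 + 5·7^2 + 5·7 + 5|_7 = 4215755 ⇒ 4215754
(5) 4215754|_7 = 5·7^7 + 5·7^5 + 5·7^4 + 5·7^3 + 5·7^2 + 5·7 + 4 ↦ 5·8^8 + 5·8^5 + 5·8^4 + 5·8^3 + 5·8^2 + 5·8 + 4|_8 = 84073324 ⇒ 84073323
(6) 84073323|_8 = 5·8^8 + 5·8^5 + 5·8^4 + 5·8^3 + 5·8^2 + 5·8 + 3 ↦ 5·9^9 + 5·9^5 + 5·9^4 + 5·9^3 + 5·9^2 + 5·9 + 3|_9 = 1937434593 ⇒ 1937434592

84073323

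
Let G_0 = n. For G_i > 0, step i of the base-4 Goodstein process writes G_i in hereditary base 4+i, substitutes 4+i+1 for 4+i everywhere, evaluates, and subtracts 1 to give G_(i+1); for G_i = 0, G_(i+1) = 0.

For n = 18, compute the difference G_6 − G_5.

5

(0) 18|_4 = 4^2 + 2 ↦ 5^2 + 2|_5 = 27 ⇒ 26
(1) 26|_5 = 5^2 + 1 ↦ 6^2 + 1|_6 = 37 ⇒ 36
(2) 36|_6 = 6^2 ↦ 7^2|_7 = 49 ⇒ 48
(3) 48|_7 = 6·7 + 6 ↦ 6·8 + 6|_8 = 54 ⇒ 53
(4) 53|_8 = 6·8 + 5 ↦ 6·9 + 5|_9 = 59 ⇒ 58
(5) 58|_9 = 6·9 + 4 ↦ 6·10 + 4|_10 = 64 ⇒ 63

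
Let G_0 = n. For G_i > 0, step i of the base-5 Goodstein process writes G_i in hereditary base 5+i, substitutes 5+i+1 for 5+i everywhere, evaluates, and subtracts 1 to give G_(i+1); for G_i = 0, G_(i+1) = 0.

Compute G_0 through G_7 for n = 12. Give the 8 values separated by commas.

i=0: 12 = 2·5 + 2 (b=5); 5→6: 2·6 + 2 = 14; 14−1 = 13
i=1: 13 = 2·6 + 1 (b=6); 6→7: 2·7 + 1 = 15; 15−1 = 14
i=2: 14 = 2·7 (b=7); 7→8: 2·8 = 16; 16−1 = 15
i=3: 15 = 8 + 7 (b=8); 8→9: 9 + 7 = 16; 16−1 = 15
i=4: 15 = 9 + 6 (b=9); 9→10: 10 + 6 = 16; 16−1 = 15
i=5: 15 = 10 + 5 (b=10); 10→11: 11 + 5 = 16; 16−1 = 15
i=6: 15 = 11 + 4 (b=11); 11→12: 12 + 4 = 16; 16−1 = 15

12, 13, 14, 15, 15, 15, 15, 15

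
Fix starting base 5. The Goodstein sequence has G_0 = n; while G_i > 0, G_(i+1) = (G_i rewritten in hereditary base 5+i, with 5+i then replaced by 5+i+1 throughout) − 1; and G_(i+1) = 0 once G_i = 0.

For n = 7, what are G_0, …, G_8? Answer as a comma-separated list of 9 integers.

[0] 7 ≡ 5 + 2 (base 5). Lift 6: 8. −1: 7.
[1] 7 ≡ 6 + 1 (base 6). Lift 7: 8. −1: 7.
[2] 7 ≡ 7 (base 7). Lift 8: 8. −1: 7.
[3] 7 ≡ 7 (base 8). Lift 9: 7. −1: 6.
[4] 6 ≡ 6 (base 9). Lift 10: 6. −1: 5.
[5] 5 ≡ 5 (base 10). Lift 11: 5. −1: 4.
[6] 4 ≡ 4 (base 11). Lift 12: 4. −1: 3.
[7] 3 ≡ 3 (base 12). Lift 13: 3. −1: 2.

7, 7, 7, 7, 6, 5, 4, 3, 2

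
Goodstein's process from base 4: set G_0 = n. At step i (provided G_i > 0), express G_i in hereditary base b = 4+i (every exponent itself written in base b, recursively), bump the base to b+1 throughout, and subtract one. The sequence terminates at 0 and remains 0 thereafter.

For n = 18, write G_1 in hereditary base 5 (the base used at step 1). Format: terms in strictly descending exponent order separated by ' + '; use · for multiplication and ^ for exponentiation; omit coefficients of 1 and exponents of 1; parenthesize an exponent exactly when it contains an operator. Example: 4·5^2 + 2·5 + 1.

G_0=18  [base 4] 4^2 + 2  →[4↦5]→  5^2 + 2 = 27  −1 ⇒ G_1=26
G_1=26  [base 5] 5^2 + 1  →[5↦6]→  6^2 + 1 = 37  −1 ⇒ G_2=36

5^2 + 1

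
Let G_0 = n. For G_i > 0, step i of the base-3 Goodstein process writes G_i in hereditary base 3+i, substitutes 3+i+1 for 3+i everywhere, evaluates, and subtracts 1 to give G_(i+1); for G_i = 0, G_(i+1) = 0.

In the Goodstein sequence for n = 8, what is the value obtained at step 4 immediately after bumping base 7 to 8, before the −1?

i=0: 8 = 2·3 + 2 (b=3); 3→4: 2·4 + 2 = 10; 10−1 = 9
i=1: 9 = 2·4 + 1 (b=4); 4→5: 2·5 + 1 = 11; 11−1 = 10
i=2: 10 = 2·5 (b=5); 5→6: 2·6 = 12; 12−1 = 11
i=3: 11 = 6 + 5 (b=6); 6→7: 7 + 5 = 12; 12−1 = 11
i=4: 11 = 7 + 4 (b=7); 7→8: 8 + 4 = 12; 12−1 = 11

12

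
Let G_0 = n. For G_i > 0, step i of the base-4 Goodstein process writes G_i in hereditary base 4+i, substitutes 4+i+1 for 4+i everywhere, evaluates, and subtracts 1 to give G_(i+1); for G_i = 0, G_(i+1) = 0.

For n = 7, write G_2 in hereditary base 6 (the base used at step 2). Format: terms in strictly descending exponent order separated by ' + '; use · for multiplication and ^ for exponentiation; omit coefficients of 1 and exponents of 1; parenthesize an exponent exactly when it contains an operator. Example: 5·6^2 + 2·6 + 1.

6 + 1

(0) 7|_4 = 4 + 3 ↦ 5 + 3|_5 = 8 ⇒ 7
(1) 7|_5 = 5 + 2 ↦ 6 + 2|_6 = 8 ⇒ 7
(2) 7|_6 = 6 + 1 ↦ 7 + 1|_7 = 8 ⇒ 7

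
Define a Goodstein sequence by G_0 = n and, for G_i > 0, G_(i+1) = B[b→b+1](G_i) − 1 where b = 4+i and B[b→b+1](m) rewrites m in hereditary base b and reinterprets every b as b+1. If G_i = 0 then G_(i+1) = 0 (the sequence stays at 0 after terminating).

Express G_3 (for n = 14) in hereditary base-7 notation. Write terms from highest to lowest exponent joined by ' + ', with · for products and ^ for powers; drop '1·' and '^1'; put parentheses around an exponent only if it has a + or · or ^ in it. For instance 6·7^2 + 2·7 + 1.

2·7 + 6

(0) 14|_4 = 3·4 + 2 ↦ 3·5 + 2|_5 = 17 ⇒ 16
(1) 16|_5 = 3·5 + 1 ↦ 3·6 + 1|_6 = 19 ⇒ 18
(2) 18|_6 = 3·6 ↦ 3·7|_7 = 21 ⇒ 20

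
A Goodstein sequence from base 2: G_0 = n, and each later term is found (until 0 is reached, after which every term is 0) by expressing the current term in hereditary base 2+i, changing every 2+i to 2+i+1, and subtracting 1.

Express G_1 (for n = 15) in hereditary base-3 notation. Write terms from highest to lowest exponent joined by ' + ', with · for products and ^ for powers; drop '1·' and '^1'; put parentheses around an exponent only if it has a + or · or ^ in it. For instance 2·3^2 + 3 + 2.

3^(3 + 1) + 3^3 + 3

base 2: 15 = 2^(2 + 1) + 2^2 + 2 + 1; at 3: 3^(3 + 1) + 3^3 + 3 + 1 = 112; next = 111
base 3: 111 = 3^(3 + 1) + 3^3 + 3; at 4: 4^(4 + 1) + 4^4 + 4 = 1284; next = 1283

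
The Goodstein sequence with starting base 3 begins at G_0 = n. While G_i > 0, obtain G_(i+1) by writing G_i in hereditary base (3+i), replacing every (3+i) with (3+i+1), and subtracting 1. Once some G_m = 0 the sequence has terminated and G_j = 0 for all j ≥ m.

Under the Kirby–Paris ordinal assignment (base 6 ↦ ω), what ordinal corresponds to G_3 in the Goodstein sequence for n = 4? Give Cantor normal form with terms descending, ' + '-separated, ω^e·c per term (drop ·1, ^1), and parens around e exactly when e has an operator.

3

base 3: 4 = 3 + 1; at 4: 4 + 1 = 5; next = 4
base 4: 4 = 4; at 5: 5 = 5; next = 4
base 5: 4 = 4; at 6: 4 = 4; next = 3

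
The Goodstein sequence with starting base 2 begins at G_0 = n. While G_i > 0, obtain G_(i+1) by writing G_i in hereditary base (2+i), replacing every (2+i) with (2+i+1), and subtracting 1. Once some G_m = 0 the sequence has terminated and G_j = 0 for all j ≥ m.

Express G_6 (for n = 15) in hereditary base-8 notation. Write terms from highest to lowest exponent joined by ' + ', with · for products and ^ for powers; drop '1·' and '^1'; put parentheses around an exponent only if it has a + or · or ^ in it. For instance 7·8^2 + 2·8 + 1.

8^(8 + 1) + 7·8^7 + 7·8^6 + 7·8^5 + 7·8^4 + 7·8^3 + 7·8^2 + 7·8 + 7

step 0: 15 = 2^(2 + 1) + 2^2 + 2 + 1; sub 3 for 2: 3^(3 + 1) + 3^3 + 3 + 1; = 112; G_1 = 112−1 = 111
step 1: 111 = 3^(3 + 1) + 3^3 + 3; sub 4 for 3: 4^(4 + 1) + 4^4 + 4; = 1284; G_2 = 1284−1 = 1283
step 2: 1283 = 4^(4 + 1) + 4^4 + 3; sub 5 for 4: 5^(5 + 1) + 5^5 + 3; = 18753; G_3 = 18753−1 = 18752
step 3: 18752 = 5^(5 + 1) + 5^5 + 2; sub 6 for 5: 6^(6 + 1) + 6^6 + 2; = 326594; G_4 = 326594−1 = 326593
step 4: 326593 = 6^(6 + 1) + 6^6 + 1; sub 7 for 6: 7^(7 + 1) + 7^7 + 1; = 6588345; G_5 = 6588345−1 = 6588344
step 5: 6588344 = 7^(7 + 1) + 7^7; sub 8 for 7: 8^(8 + 1) + 8^8; = 150994944; G_6 = 150994944−1 = 150994943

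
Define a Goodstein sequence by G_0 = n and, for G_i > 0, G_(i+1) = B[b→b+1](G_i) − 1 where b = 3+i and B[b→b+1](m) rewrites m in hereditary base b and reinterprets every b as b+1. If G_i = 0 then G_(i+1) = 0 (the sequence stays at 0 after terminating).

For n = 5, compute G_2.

5

base 3: 5 = 3 + 2; at 4: 4 + 2 = 6; next = 5
base 4: 5 = 4 + 1; at 5: 5 + 1 = 6; next = 5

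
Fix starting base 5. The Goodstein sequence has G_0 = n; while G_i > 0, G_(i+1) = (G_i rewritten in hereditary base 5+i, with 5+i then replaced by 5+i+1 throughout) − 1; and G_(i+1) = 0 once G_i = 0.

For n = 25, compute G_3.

43

25 —HB5→ 5^2 —bump→ 6^2 = 36 —(−1)→ 35
35 —HB6→ 5·6 + 5 —bump→ 5·7 + 5 = 40 —(−1)→ 39
39 —HB7→ 5·7 + 4 —bump→ 5·8 + 4 = 44 —(−1)→ 43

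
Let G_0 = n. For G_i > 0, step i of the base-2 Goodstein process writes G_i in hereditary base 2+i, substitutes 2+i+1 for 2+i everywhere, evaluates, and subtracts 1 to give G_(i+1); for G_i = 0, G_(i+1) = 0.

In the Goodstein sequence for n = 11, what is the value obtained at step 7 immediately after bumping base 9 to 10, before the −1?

11 —HB2→ 2^(2 + 1) + 2 + 1 —bump→ 3^(3 + 1) + 3 + 1 = 85 —(−1)→ 84
84 —HB3→ 3^(3 + 1) + 3 —bump→ 4^(4 + 1) + 4 = 1028 —(−1)→ 1027
1027 —HB4→ 4^(4 + 1) + 3 —bump→ 5^(5 + 1) + 3 = 15628 —(−1)→ 15627
15627 —HB5→ 5^(5 + 1) + 2 —bump→ 6^(6 + 1) + 2 = 279938 —(−1)→ 279937
279937 —HB6→ 6^(6 + 1) + 1 —bump→ 7^(7 + 1) + 1 = 5764802 —(−1)→ 5764801
5764801 —HB7→ 7^(7 + 1) —bump→ 8^(8 + 1) = 134217728 —(−1)→ 134217727
134217727 —HB8→ 7·8^8 + 7·8^7 + 7·8^6 + 7·8^5 + 7·8^4 + 7·8^3 + 7·8^2 + 7·8 + 7 —bump→ 7·9^9 + 7·9^7 + 7·9^6 + 7·9^5 + 7·9^4 + 7·9^3 + 7·9^2 + 7·9 + 7 = 2749609303 —(−1)→ 2749609302

70077777776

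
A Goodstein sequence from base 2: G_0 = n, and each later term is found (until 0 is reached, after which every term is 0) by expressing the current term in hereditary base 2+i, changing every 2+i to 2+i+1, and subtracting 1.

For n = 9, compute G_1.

81

step 0: 9 = 2^(2 + 1) + 1; sub 3 for 2: 3^(3 + 1) + 1; = 82; G_1 = 82−1 = 81
step 1: 81 = 3^(3 + 1); sub 4 for 3: 4^(4 + 1); = 1024; G_2 = 1024−1 = 1023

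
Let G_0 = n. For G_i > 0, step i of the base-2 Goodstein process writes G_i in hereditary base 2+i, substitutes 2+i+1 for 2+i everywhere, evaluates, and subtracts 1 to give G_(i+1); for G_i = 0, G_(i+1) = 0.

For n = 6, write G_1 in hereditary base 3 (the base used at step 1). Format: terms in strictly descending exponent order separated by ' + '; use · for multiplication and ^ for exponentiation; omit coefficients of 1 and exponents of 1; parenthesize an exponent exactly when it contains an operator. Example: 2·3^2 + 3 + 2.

3^3 + 2

base 2: 6 = 2^2 + 2; at 3: 3^3 + 3 = 30; next = 29
base 3: 29 = 3^3 + 2; at 4: 4^4 + 2 = 258; next = 257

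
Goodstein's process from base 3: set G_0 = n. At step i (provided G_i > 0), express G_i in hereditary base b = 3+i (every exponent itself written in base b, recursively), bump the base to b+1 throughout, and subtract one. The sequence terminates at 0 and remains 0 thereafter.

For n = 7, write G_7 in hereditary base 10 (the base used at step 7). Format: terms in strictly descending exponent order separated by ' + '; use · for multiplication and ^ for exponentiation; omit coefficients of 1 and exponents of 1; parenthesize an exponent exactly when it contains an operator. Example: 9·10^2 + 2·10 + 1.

base 3: 7 = 2·3 + 1; at 4: 2·4 + 1 = 9; next = 8
base 4: 8 = 2·4; at 5: 2·5 = 10; next = 9
base 5: 9 = 5 + 4; at 6: 6 + 4 = 10; next = 9
base 6: 9 = 6 + 3; at 7: 7 + 3 = 10; next = 9
base 7: 9 = 7 + 2; at 8: 8 + 2 = 10; next = 9
base 8: 9 = 8 + 1; at 9: 9 + 1 = 10; next = 9
base 9: 9 = 9; at 10: 10 = 10; next = 9
base 10: 9 = 9; at 11: 9 = 9; next = 8

9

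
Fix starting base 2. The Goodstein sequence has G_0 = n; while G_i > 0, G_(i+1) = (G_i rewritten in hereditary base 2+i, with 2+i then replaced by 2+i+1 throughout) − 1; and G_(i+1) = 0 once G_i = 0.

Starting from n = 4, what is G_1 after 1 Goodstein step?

4 —HB2→ 2^2 —bump→ 3^3 = 27 —(−1)→ 26
26 —HB3→ 2·3^2 + 2·3 + 2 —bump→ 2·4^2 + 2·4 + 2 = 42 —(−1)→ 41

26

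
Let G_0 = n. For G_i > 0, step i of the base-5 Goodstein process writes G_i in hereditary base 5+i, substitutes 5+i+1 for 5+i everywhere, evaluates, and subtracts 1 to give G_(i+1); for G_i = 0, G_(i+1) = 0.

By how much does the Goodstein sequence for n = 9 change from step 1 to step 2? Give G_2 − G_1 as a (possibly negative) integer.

G_0=9  [base 5] 5 + 4  →[5↦6]→  6 + 4 = 10  −1 ⇒ G_1=9
G_1=9  [base 6] 6 + 3  →[6↦7]→  7 + 3 = 10  −1 ⇒ G_2=9

0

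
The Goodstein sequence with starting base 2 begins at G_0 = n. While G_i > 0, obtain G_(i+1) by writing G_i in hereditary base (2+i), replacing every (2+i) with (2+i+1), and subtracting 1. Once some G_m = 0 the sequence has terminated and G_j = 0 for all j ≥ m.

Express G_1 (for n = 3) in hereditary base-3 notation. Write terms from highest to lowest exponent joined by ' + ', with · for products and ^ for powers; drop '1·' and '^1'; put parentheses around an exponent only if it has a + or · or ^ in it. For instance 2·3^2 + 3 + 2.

3

3 —HB2→ 2 + 1 —bump→ 3 + 1 = 4 —(−1)→ 3
3 —HB3→ 3 —bump→ 4 = 4 —(−1)→ 3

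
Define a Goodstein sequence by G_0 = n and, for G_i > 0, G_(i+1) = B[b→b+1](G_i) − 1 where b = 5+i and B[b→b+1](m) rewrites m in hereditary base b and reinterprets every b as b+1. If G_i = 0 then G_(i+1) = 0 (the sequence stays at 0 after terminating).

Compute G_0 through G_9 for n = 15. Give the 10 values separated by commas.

base 5: 15 = 3·5; at 6: 3·6 = 18; next = 17
base 6: 17 = 2·6 + 5; at 7: 2·7 + 5 = 19; next = 18
base 7: 18 = 2·7 + 4; at 8: 2·8 + 4 = 20; next = 19
base 8: 19 = 2·8 + 3; at 9: 2·9 + 3 = 21; next = 20
base 9: 20 = 2·9 + 2; at 10: 2·10 + 2 = 22; next = 21
base 10: 21 = 2·10 + 1; at 11: 2·11 + 1 = 23; next = 22
base 11: 22 = 2·11; at 12: 2·12 = 24; next = 23
base 12: 23 = 12 + 11; at 13: 13 + 11 = 24; next = 23
base 13: 23 = 13 + 10; at 14: 14 + 10 = 24; next = 23

15, 17, 18, 19, 20, 21, 22, 23, 23, 23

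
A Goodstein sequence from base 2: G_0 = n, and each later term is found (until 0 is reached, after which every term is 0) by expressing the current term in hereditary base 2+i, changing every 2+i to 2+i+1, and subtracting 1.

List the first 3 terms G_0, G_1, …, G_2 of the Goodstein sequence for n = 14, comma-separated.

step 0: 14 = 2^(2 + 1) + 2^2 + 2; sub 3 for 2: 3^(3 + 1) + 3^3 + 3; = 111; G_1 = 111−1 = 110
step 1: 110 = 3^(3 + 1) + 3^3 + 2; sub 4 for 3: 4^(4 + 1) + 4^4 + 2; = 1282; G_2 = 1282−1 = 1281

14, 110, 1281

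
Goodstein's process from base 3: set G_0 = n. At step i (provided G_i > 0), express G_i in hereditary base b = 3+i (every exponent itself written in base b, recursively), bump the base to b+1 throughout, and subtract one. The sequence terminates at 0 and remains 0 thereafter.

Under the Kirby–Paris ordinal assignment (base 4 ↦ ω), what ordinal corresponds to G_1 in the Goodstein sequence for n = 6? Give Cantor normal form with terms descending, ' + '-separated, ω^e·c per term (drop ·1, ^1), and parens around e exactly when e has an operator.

ω + 3

i=0: 6 = 2·3 (b=3); 3→4: 2·4 = 8; 8−1 = 7
i=1: 7 = 4 + 3 (b=4); 4→5: 5 + 3 = 8; 8−1 = 7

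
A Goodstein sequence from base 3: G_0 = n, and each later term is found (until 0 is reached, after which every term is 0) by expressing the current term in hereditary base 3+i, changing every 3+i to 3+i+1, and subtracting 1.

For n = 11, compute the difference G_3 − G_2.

G_0=11  [base 3] 3^2 + 2  →[3↦4]→  4^2 + 2 = 18  −1 ⇒ G_1=17
G_1=17  [base 4] 4^2 + 1  →[4↦5]→  5^2 + 1 = 26  −1 ⇒ G_2=25
G_2=25  [base 5] 5^2  →[5↦6]→  6^2 = 36  −1 ⇒ G_3=35

10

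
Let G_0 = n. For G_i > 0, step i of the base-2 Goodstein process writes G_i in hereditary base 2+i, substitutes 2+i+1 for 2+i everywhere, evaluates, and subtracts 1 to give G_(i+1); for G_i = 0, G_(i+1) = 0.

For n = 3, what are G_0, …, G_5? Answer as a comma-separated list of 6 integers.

G_0 = 3. HB_2(3) = 2 + 1. Bump = 4. G_1 = 3.
G_1 = 3. HB_3(3) = 3. Bump = 4. G_2 = 3.
G_2 = 3. HB_4(3) = 3. Bump = 3. G_3 = 2.
G_3 = 2. HB_5(2) = 2. Bump = 2. G_4 = 1.
G_4 = 1. HB_6(1) = 1. Bump = 1. G_5 = 0.

3, 3, 3, 2, 1, 0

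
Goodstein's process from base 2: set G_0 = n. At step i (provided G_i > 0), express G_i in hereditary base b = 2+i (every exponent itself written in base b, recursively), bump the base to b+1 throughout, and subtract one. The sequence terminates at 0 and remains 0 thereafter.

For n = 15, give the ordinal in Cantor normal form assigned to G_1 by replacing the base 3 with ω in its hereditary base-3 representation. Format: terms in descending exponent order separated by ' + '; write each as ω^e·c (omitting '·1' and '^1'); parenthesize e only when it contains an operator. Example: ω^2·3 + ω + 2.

ω^(ω + 1) + ω^ω + ω

base 2: 15 = 2^(2 + 1) + 2^2 + 2 + 1; at 3: 3^(3 + 1) + 3^3 + 3 + 1 = 112; next = 111
base 3: 111 = 3^(3 + 1) + 3^3 + 3; at 4: 4^(4 + 1) + 4^4 + 4 = 1284; next = 1283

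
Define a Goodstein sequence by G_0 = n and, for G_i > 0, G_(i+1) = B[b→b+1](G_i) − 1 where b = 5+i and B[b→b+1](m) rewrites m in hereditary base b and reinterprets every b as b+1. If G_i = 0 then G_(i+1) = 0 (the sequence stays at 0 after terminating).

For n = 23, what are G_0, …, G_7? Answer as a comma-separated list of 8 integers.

G_0 = 23. HB_5(23) = 4·5 + 3. Bump = 27. G_1 = 26.
G_1 = 26. HB_6(26) = 4·6 + 2. Bump = 30. G_2 = 29.
G_2 = 29. HB_7(29) = 4·7 + 1. Bump = 33. G_3 = 32.
G_3 = 32. HB_8(32) = 4·8. Bump = 36. G_4 = 35.
G_4 = 35. HB_9(35) = 3·9 + 8. Bump = 38. G_5 = 37.
G_5 = 37. HB_10(37) = 3·10 + 7. Bump = 40. G_6 = 39.
G_6 = 39. HB_11(39) = 3·11 + 6. Bump = 42. G_7 = 41.

23, 26, 29, 32, 35, 37, 39, 41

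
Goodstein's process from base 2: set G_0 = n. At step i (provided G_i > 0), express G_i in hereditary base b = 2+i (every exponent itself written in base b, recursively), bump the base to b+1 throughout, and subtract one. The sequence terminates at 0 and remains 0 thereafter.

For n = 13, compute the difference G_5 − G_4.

5485287

step 0: 13 = 2^(2 + 1) + 2^2 + 1; sub 3 for 2: 3^(3 + 1) + 3^3 + 1; = 109; G_1 = 109−1 = 108
step 1: 108 = 3^(3 + 1) + 3^3; sub 4 for 3: 4^(4 + 1) + 4^4; = 1280; G_2 = 1280−1 = 1279
step 2: 1279 = 4^(4 + 1) + 3·4^3 + 3·4^2 + 3·4 + 3; sub 5 for 4: 5^(5 + 1) + 3·5^3 + 3·5^2 + 3·5 + 3; = 16093; G_3 = 16093−1 = 16092
step 3: 16092 = 5^(5 + 1) + 3·5^3 + 3·5^2 + 3·5 + 2; sub 6 for 5: 6^(6 + 1) + 3·6^3 + 3·6^2 + 3·6 + 2; = 280712; G_4 = 280712−1 = 280711
step 4: 280711 = 6^(6 + 1) + 3·6^3 + 3·6^2 + 3·6 + 1; sub 7 for 6: 7^(7 + 1) + 3·7^3 + 3·7^2 + 3·7 + 1; = 5765999; G_5 = 5765999−1 = 5765998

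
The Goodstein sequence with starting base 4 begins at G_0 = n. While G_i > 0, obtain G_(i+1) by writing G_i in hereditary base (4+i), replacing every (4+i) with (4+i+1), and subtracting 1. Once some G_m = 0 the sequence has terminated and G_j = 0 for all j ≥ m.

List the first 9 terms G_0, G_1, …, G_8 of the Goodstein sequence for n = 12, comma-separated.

12, 14, 15, 16, 17, 18, 19, 19, 19

base 4: 12 = 3·4; at 5: 3·5 = 15; next = 14
base 5: 14 = 2·5 + 4; at 6: 2·6 + 4 = 16; next = 15
base 6: 15 = 2·6 + 3; at 7: 2·7 + 3 = 17; next = 16
base 7: 16 = 2·7 + 2; at 8: 2·8 + 2 = 18; next = 17
base 8: 17 = 2·8 + 1; at 9: 2·9 + 1 = 19; next = 18
base 9: 18 = 2·9; at 10: 2·10 = 20; next = 19
base 10: 19 = 10 + 9; at 11: 11 + 9 = 20; next = 19
base 11: 19 = 11 + 8; at 12: 12 + 8 = 20; next = 19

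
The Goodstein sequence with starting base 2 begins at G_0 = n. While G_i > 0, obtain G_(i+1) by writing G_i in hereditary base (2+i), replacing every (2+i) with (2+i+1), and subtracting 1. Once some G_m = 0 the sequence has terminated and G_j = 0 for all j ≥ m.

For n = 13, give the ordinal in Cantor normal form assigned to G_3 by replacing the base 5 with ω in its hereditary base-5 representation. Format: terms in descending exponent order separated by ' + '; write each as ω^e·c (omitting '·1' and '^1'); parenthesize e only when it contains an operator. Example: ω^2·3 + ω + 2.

base 2: 13 = 2^(2 + 1) + 2^2 + 1; at 3: 3^(3 + 1) + 3^3 + 1 = 109; next = 108
base 3: 108 = 3^(3 + 1) + 3^3; at 4: 4^(4 + 1) + 4^4 = 1280; next = 1279
base 4: 1279 = 4^(4 + 1) + 3·4^3 + 3·4^2 + 3·4 + 3; at 5: 5^(5 + 1) + 3·5^3 + 3·5^2 + 3·5 + 3 = 16093; next = 16092
base 5: 16092 = 5^(5 + 1) + 3·5^3 + 3·5^2 + 3·5 + 2; at 6: 6^(6 + 1) + 3·6^3 + 3·6^2 + 3·6 + 2 = 280712; next = 280711

ω^(ω + 1) + ω^3·3 + ω^2·3 + ω·3 + 2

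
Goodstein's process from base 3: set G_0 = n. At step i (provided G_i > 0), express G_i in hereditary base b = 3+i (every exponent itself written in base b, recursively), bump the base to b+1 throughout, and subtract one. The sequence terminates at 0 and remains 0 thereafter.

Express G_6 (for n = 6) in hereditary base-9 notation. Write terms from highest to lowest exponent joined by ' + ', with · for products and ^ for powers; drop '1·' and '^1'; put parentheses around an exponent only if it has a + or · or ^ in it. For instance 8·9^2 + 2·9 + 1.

6

6 —HB3→ 2·3 —bump→ 2·4 = 8 —(−1)→ 7
7 —HB4→ 4 + 3 —bump→ 5 + 3 = 8 —(−1)→ 7
7 —HB5→ 5 + 2 —bump→ 6 + 2 = 8 —(−1)→ 7
7 —HB6→ 6 + 1 —bump→ 7 + 1 = 8 —(−1)→ 7
7 —HB7→ 7 —bump→ 8 = 8 —(−1)→ 7
7 —HB8→ 7 —bump→ 7 = 7 —(−1)→ 6
6 —HB9→ 6 —bump→ 6 = 6 —(−1)→ 5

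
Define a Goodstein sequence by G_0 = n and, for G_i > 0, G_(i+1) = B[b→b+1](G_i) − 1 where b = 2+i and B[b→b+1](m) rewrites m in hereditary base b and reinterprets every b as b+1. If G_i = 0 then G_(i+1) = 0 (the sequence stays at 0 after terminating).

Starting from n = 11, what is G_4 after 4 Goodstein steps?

i=0: 11 = 2^(2 + 1) + 2 + 1 (b=2); 2→3: 3^(3 + 1) + 3 + 1 = 85; 85−1 = 84
i=1: 84 = 3^(3 + 1) + 3 (b=3); 3→4: 4^(4 + 1) + 4 = 1028; 1028−1 = 1027
i=2: 1027 = 4^(4 + 1) + 3 (b=4); 4→5: 5^(5 + 1) + 3 = 15628; 15628−1 = 15627
i=3: 15627 = 5^(5 + 1) + 2 (b=5); 5→6: 6^(6 + 1) + 2 = 279938; 279938−1 = 279937

279937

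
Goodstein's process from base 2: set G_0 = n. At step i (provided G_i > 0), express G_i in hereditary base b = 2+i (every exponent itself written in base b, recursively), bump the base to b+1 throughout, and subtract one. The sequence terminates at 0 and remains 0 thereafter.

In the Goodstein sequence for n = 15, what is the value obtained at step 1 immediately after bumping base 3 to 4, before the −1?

base 2: 15 = 2^(2 + 1) + 2^2 + 2 + 1; at 3: 3^(3 + 1) + 3^3 + 3 + 1 = 112; next = 111
base 3: 111 = 3^(3 + 1) + 3^3 + 3; at 4: 4^(4 + 1) + 4^4 + 4 = 1284; next = 1283

1284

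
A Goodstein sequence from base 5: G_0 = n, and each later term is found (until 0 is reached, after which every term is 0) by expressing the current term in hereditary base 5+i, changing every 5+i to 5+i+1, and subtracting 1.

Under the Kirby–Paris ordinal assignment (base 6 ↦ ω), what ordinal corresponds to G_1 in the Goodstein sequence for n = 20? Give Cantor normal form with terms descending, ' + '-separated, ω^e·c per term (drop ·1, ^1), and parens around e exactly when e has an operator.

G_0 = 20. HB_5(20) = 4·5. Bump = 24. G_1 = 23.
G_1 = 23. HB_6(23) = 3·6 + 5. Bump = 26. G_2 = 25.

ω·3 + 5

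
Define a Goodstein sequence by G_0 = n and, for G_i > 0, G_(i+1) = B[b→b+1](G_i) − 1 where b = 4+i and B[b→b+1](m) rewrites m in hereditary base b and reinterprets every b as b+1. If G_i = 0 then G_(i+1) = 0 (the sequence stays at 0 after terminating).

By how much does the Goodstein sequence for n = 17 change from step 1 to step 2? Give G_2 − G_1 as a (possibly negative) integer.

10

[0] 17 ≡ 4^2 + 1 (base 4). Lift 5: 26. −1: 25.
[1] 25 ≡ 5^2 (base 5). Lift 6: 36. −1: 35.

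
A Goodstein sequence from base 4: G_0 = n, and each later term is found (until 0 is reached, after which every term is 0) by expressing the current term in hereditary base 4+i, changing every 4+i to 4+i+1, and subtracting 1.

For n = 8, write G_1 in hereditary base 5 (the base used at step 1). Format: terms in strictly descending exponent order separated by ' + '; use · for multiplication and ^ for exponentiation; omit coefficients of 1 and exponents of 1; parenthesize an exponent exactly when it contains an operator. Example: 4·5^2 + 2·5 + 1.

G_0 = 8. HB_4(8) = 2·4. Bump = 10. G_1 = 9.
G_1 = 9. HB_5(9) = 5 + 4. Bump = 10. G_2 = 9.

5 + 4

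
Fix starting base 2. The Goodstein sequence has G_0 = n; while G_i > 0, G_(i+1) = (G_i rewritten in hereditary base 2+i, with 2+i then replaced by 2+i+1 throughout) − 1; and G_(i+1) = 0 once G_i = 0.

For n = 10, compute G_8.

G_0=10  [base 2] 2^(2 + 1) + 2  →[2↦3]→  3^(3 + 1) + 3 = 84  −1 ⇒ G_1=83
G_1=83  [base 3] 3^(3 + 1) + 2  →[3↦4]→  4^(4 + 1) + 2 = 1026  −1 ⇒ G_2=1025
G_2=1025  [base 4] 4^(4 + 1) + 1  →[4↦5]→  5^(5 + 1) + 1 = 15626  −1 ⇒ G_3=15625
G_3=15625  [base 5] 5^(5 + 1)  →[5↦6]→  6^(6 + 1) = 279936  −1 ⇒ G_4=279935
G_4=279935  [base 6] 5·6^6 + 5·6^5 + 5·6^4 + 5·6^3 + 5·6^2 + 5·6 + 5  →[6↦7]→  5·7^7 + 5·7^5 + 5·7^4 + 5·7^3 + 5·7^2 + 5·7 + 5 = 4215755  −1 ⇒ G_5=4215754
G_5=4215754  [base 7] 5·7^7 + 5·7^5 + 5·7^4 + 5·7^3 + 5·7^2 + 5·7 + 4  →[7↦8]→  5·8^8 + 5·8^5 + 5·8^4 + 5·8^3 + 5·8^2 + 5·8 + 4 = 84073324  −1 ⇒ G_6=84073323
G_6=84073323  [base 8] 5·8^8 + 5·8^5 + 5·8^4 + 5·8^3 + 5·8^2 + 5·8 + 3  →[8↦9]→  5·9^9 + 5·9^5 + 5·9^4 + 5·9^3 + 5·9^2 + 5·9 + 3 = 1937434593  −1 ⇒ G_7=1937434592
G_7=1937434592  [base 9] 5·9^9 + 5·9^5 + 5·9^4 + 5·9^3 + 5·9^2 + 5·9 + 2  →[9↦10]→  5·10^10 + 5·10^5 + 5·10^4 + 5·10^3 + 5·10^2 + 5·10 + 2 = 50000555552  −1 ⇒ G_8=50000555551

50000555551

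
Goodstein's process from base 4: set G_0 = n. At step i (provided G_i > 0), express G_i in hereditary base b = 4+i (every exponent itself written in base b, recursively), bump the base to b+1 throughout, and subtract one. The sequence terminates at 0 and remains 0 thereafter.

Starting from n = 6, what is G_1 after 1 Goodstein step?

6

G_0 = 6. HB_4(6) = 4 + 2. Bump = 7. G_1 = 6.
G_1 = 6. HB_5(6) = 5 + 1. Bump = 7. G_2 = 6.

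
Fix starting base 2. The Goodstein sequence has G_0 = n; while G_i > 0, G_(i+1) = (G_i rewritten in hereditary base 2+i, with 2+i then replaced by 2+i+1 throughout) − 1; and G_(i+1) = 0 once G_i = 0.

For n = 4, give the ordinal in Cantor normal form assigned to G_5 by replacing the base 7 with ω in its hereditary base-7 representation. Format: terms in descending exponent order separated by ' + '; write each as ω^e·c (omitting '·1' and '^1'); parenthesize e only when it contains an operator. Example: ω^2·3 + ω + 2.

G_0=4  [base 2] 2^2  →[2↦3]→  3^3 = 27  −1 ⇒ G_1=26
G_1=26  [base 3] 2·3^2 + 2·3 + 2  →[3↦4]→  2·4^2 + 2·4 + 2 = 42  −1 ⇒ G_2=41
G_2=41  [base 4] 2·4^2 + 2·4 + 1  →[4↦5]→  2·5^2 + 2·5 + 1 = 61  −1 ⇒ G_3=60
G_3=60  [base 5] 2·5^2 + 2·5  →[5↦6]→  2·6^2 + 2·6 = 84  −1 ⇒ G_4=83
G_4=83  [base 6] 2·6^2 + 6 + 5  →[6↦7]→  2·7^2 + 7 + 5 = 110  −1 ⇒ G_5=109
G_5=109  [base 7] 2·7^2 + 7 + 4  →[7↦8]→  2·8^2 + 8 + 4 = 140  −1 ⇒ G_6=139

ω^2·2 + ω + 4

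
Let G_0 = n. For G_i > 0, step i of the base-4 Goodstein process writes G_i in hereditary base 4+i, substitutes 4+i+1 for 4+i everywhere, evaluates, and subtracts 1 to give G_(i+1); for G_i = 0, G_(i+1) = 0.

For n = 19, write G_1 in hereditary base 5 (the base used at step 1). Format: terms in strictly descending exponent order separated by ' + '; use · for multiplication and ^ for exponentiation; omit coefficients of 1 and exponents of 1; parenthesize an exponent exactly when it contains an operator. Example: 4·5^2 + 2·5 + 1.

5^2 + 2

i=0: 19 = 4^2 + 3 (b=4); 4→5: 5^2 + 3 = 28; 28−1 = 27
i=1: 27 = 5^2 + 2 (b=5); 5→6: 6^2 + 2 = 38; 38−1 = 37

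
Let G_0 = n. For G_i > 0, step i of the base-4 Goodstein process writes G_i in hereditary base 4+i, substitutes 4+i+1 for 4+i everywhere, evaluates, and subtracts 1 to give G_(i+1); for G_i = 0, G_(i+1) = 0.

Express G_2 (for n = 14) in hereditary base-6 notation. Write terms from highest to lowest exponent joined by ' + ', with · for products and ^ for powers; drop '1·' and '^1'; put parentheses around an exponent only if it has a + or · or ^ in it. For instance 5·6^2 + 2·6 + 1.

G_0 = 14. HB_4(14) = 3·4 + 2. Bump = 17. G_1 = 16.
G_1 = 16. HB_5(16) = 3·5 + 1. Bump = 19. G_2 = 18.
G_2 = 18. HB_6(18) = 3·6. Bump = 21. G_3 = 20.

3·6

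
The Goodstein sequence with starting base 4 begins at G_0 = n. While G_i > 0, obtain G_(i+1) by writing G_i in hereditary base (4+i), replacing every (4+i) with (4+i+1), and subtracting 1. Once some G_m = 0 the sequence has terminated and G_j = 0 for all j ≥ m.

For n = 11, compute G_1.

[0] 11 ≡ 2·4 + 3 (base 4). Lift 5: 13. −1: 12.
[1] 12 ≡ 2·5 + 2 (base 5). Lift 6: 14. −1: 13.

12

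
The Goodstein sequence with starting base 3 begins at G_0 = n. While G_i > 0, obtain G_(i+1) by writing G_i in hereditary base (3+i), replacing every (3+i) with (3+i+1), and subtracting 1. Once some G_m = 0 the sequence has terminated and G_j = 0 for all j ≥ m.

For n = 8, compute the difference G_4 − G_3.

base 3: 8 = 2·3 + 2; at 4: 2·4 + 2 = 10; next = 9
base 4: 9 = 2·4 + 1; at 5: 2·5 + 1 = 11; next = 10
base 5: 10 = 2·5; at 6: 2·6 = 12; next = 11
base 6: 11 = 6 + 5; at 7: 7 + 5 = 12; next = 11

0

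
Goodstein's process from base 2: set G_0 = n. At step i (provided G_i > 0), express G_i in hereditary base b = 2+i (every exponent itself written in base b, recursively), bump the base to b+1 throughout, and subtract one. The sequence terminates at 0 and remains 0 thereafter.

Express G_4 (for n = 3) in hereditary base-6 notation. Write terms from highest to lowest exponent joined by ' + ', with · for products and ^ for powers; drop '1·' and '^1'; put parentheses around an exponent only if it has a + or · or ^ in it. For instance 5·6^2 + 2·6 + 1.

1

i=0: 3 = 2 + 1 (b=2); 2→3: 3 + 1 = 4; 4−1 = 3
i=1: 3 = 3 (b=3); 3→4: 4 = 4; 4−1 = 3
i=2: 3 = 3 (b=4); 4→5: 3 = 3; 3−1 = 2
i=3: 2 = 2 (b=5); 5→6: 2 = 2; 2−1 = 1
i=4: 1 = 1 (b=6); 6→7: 1 = 1; 1−1 = 0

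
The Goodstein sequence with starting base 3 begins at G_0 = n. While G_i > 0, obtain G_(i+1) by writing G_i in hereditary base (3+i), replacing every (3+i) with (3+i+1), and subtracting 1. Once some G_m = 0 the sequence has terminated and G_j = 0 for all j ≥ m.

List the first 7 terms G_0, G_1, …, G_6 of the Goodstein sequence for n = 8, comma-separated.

G_0=8  [base 3] 2·3 + 2  →[3↦4]→  2·4 + 2 = 10  −1 ⇒ G_1=9
G_1=9  [base 4] 2·4 + 1  →[4↦5]→  2·5 + 1 = 11  −1 ⇒ G_2=10
G_2=10  [base 5] 2·5  →[5↦6]→  2·6 = 12  −1 ⇒ G_3=11
G_3=11  [base 6] 6 + 5  →[6↦7]→  7 + 5 = 12  −1 ⇒ G_4=11
G_4=11  [base 7] 7 + 4  →[7↦8]→  8 + 4 = 12  −1 ⇒ G_5=11
G_5=11  [base 8] 8 + 3  →[8↦9]→  9 + 3 = 12  −1 ⇒ G_6=11

8, 9, 10, 11, 11, 11, 11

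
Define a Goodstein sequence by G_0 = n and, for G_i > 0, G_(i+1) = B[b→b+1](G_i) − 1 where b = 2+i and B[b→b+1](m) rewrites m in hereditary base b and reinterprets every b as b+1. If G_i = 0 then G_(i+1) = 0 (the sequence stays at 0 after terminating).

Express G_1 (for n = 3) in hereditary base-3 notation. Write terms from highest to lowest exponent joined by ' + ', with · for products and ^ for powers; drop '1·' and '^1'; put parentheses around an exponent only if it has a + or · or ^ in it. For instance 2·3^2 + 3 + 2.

G_0 = 3. HB_2(3) = 2 + 1. Bump = 4. G_1 = 3.
G_1 = 3. HB_3(3) = 3. Bump = 4. G_2 = 3.

3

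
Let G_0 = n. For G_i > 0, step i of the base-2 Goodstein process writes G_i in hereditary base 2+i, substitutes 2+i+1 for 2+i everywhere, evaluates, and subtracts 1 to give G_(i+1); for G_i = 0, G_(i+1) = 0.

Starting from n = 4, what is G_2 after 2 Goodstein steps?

4 —HB2→ 2^2 —bump→ 3^3 = 27 —(−1)→ 26
26 —HB3→ 2·3^2 + 2·3 + 2 —bump→ 2·4^2 + 2·4 + 2 = 42 —(−1)→ 41
41 —HB4→ 2·4^2 + 2·4 + 1 —bump→ 2·5^2 + 2·5 + 1 = 61 —(−1)→ 60

41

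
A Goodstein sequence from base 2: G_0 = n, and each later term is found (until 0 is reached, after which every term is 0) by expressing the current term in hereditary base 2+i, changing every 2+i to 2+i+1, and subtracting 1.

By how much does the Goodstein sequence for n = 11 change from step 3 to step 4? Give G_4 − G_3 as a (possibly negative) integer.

264310

(0) 11|_2 = 2^(2 + 1) + 2 + 1 ↦ 3^(3 + 1) + 3 + 1|_3 = 85 ⇒ 84
(1) 84|_3 = 3^(3 + 1) + 3 ↦ 4^(4 + 1) + 4|_4 = 1028 ⇒ 1027
(2) 1027|_4 = 4^(4 + 1) + 3 ↦ 5^(5 + 1) + 3|_5 = 15628 ⇒ 15627
(3) 15627|_5 = 5^(5 + 1) + 2 ↦ 6^(6 + 1) + 2|_6 = 279938 ⇒ 279937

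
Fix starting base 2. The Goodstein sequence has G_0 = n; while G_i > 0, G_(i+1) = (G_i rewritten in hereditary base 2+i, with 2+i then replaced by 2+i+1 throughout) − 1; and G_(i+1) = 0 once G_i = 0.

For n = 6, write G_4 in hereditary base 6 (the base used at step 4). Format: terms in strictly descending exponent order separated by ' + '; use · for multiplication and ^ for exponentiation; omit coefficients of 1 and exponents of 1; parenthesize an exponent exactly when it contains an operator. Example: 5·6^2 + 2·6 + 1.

(0) 6|_2 = 2^2 + 2 ↦ 3^3 + 3|_3 = 30 ⇒ 29
(1) 29|_3 = 3^3 + 2 ↦ 4^4 + 2|_4 = 258 ⇒ 257
(2) 257|_4 = 4^4 + 1 ↦ 5^5 + 1|_5 = 3126 ⇒ 3125
(3) 3125|_5 = 5^5 ↦ 6^6|_6 = 46656 ⇒ 46655
(4) 46655|_6 = 5·6^5 + 5·6^4 + 5·6^3 + 5·6^2 + 5·6 + 5 ↦ 5·7^5 + 5·7^4 + 5·7^3 + 5·7^2 + 5·7 + 5|_7 = 98040 ⇒ 98039

5·6^5 + 5·6^4 + 5·6^3 + 5·6^2 + 5·6 + 5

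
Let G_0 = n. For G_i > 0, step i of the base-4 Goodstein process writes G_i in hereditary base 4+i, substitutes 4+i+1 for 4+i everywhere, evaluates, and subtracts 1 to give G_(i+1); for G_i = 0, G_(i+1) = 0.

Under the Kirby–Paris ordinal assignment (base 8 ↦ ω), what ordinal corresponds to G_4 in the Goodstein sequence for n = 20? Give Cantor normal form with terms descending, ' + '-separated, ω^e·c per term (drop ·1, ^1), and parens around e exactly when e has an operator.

ω^2 + 1

step 0: 20 = 4^2 + 4; sub 5 for 4: 5^2 + 5; = 30; G_1 = 30−1 = 29
step 1: 29 = 5^2 + 4; sub 6 for 5: 6^2 + 4; = 40; G_2 = 40−1 = 39
step 2: 39 = 6^2 + 3; sub 7 for 6: 7^2 + 3; = 52; G_3 = 52−1 = 51
step 3: 51 = 7^2 + 2; sub 8 for 7: 8^2 + 2; = 66; G_4 = 66−1 = 65
step 4: 65 = 8^2 + 1; sub 9 for 8: 9^2 + 1; = 82; G_5 = 82−1 = 81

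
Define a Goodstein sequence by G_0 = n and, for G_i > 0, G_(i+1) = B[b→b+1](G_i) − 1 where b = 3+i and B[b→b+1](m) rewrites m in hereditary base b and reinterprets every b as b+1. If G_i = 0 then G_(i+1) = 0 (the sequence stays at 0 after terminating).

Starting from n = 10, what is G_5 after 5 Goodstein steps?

33

[0] 10 ≡ 3^2 + 1 (base 3). Lift 4: 17. −1: 16.
[1] 16 ≡ 4^2 (base 4). Lift 5: 25. −1: 24.
[2] 24 ≡ 4·5 + 4 (base 5). Lift 6: 28. −1: 27.
[3] 27 ≡ 4·6 + 3 (base 6). Lift 7: 31. −1: 30.
[4] 30 ≡ 4·7 + 2 (base 7). Lift 8: 34. −1: 33.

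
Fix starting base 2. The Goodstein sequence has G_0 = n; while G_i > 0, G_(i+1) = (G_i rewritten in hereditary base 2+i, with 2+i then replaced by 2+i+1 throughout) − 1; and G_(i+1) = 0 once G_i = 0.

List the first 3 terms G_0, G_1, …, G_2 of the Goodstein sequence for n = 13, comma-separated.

G_0=13  [base 2] 2^(2 + 1) + 2^2 + 1  →[2↦3]→  3^(3 + 1) + 3^3 + 1 = 109  −1 ⇒ G_1=108
G_1=108  [base 3] 3^(3 + 1) + 3^3  →[3↦4]→  4^(4 + 1) + 4^4 = 1280  −1 ⇒ G_2=1279

13, 108, 1279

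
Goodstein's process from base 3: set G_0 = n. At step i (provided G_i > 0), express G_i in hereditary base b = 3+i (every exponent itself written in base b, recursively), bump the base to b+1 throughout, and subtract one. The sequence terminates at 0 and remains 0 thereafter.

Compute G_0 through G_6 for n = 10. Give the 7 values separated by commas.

10, 16, 24, 27, 30, 33, 36

G_0 = 10. HB_3(10) = 3^2 + 1. Bump = 17. G_1 = 16.
G_1 = 16. HB_4(16) = 4^2. Bump = 25. G_2 = 24.
G_2 = 24. HB_5(24) = 4·5 + 4. Bump = 28. G_3 = 27.
G_3 = 27. HB_6(27) = 4·6 + 3. Bump = 31. G_4 = 30.
G_4 = 30. HB_7(30) = 4·7 + 2. Bump = 34. G_5 = 33.
G_5 = 33. HB_8(33) = 4·8 + 1. Bump = 37. G_6 = 36.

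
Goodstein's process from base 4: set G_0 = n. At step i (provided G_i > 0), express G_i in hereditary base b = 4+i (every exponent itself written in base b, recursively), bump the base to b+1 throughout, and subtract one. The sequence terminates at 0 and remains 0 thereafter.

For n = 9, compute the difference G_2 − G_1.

1

step 0: 9 = 2·4 + 1; sub 5 for 4: 2·5 + 1; = 11; G_1 = 11−1 = 10
step 1: 10 = 2·5; sub 6 for 5: 2·6; = 12; G_2 = 12−1 = 11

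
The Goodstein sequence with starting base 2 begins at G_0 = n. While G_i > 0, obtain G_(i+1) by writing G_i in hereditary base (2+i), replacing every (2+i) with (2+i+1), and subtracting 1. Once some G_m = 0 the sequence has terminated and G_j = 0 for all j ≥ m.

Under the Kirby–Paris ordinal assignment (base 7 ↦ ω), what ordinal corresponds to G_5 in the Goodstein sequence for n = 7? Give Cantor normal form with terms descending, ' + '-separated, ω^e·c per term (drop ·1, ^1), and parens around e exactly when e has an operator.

ω^ω

7 —HB2→ 2^2 + 2 + 1 —bump→ 3^3 + 3 + 1 = 31 —(−1)→ 30
30 —HB3→ 3^3 + 3 —bump→ 4^4 + 4 = 260 —(−1)→ 259
259 —HB4→ 4^4 + 3 —bump→ 5^5 + 3 = 3128 —(−1)→ 3127
3127 —HB5→ 5^5 + 2 —bump→ 6^6 + 2 = 46658 —(−1)→ 46657
46657 —HB6→ 6^6 + 1 —bump→ 7^7 + 1 = 823544 —(−1)→ 823543
823543 —HB7→ 7^7 —bump→ 8^8 = 16777216 —(−1)→ 16777215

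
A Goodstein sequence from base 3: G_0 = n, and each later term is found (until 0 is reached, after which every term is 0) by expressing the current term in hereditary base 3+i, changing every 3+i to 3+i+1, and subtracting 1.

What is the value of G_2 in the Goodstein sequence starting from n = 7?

9

(0) 7|_3 = 2·3 + 1 ↦ 2·4 + 1|_4 = 9 ⇒ 8
(1) 8|_4 = 2·4 ↦ 2·5|_5 = 10 ⇒ 9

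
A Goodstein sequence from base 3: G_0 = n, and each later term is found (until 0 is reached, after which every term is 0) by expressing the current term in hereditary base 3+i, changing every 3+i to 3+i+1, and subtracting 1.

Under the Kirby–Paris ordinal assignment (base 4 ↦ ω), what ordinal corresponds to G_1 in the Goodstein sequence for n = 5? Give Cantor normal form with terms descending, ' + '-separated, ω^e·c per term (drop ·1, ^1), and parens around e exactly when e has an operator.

ω + 1

G_0 = 5. HB_3(5) = 3 + 2. Bump = 6. G_1 = 5.
G_1 = 5. HB_4(5) = 4 + 1. Bump = 6. G_2 = 5.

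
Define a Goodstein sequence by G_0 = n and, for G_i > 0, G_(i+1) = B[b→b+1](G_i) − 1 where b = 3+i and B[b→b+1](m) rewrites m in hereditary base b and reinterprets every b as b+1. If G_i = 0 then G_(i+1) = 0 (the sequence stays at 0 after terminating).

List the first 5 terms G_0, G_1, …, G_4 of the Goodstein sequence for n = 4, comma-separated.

G_0=4  [base 3] 3 + 1  →[3↦4]→  4 + 1 = 5  −1 ⇒ G_1=4
G_1=4  [base 4] 4  →[4↦5]→  5 = 5  −1 ⇒ G_2=4
G_2=4  [base 5] 4  →[5↦6]→  4 = 4  −1 ⇒ G_3=3
G_3=3  [base 6] 3  →[6↦7]→  3 = 3  −1 ⇒ G_4=2

4, 4, 4, 3, 2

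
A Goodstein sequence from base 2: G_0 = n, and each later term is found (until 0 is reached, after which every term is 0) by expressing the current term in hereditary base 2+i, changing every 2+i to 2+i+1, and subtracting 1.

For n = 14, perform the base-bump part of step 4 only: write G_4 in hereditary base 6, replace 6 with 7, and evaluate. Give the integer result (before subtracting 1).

5862841

i=0: 14 = 2^(2 + 1) + 2^2 + 2 (b=2); 2→3: 3^(3 + 1) + 3^3 + 3 = 111; 111−1 = 110
i=1: 110 = 3^(3 + 1) + 3^3 + 2 (b=3); 3→4: 4^(4 + 1) + 4^4 + 2 = 1282; 1282−1 = 1281
i=2: 1281 = 4^(4 + 1) + 4^4 + 1 (b=4); 4→5: 5^(5 + 1) + 5^5 + 1 = 18751; 18751−1 = 18750
i=3: 18750 = 5^(5 + 1) + 5^5 (b=5); 5→6: 6^(6 + 1) + 6^6 = 326592; 326592−1 = 326591
i=4: 326591 = 6^(6 + 1) + 5·6^5 + 5·6^4 + 5·6^3 + 5·6^2 + 5·6 + 5 (b=6); 6→7: 7^(7 + 1) + 5·7^5 + 5·7^4 + 5·7^3 + 5·7^2 + 5·7 + 5 = 5862841; 5862841−1 = 5862840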